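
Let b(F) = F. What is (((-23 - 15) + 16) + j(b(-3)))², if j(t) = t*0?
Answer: 484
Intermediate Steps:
j(t) = 0
(((-23 - 15) + 16) + j(b(-3)))² = (((-23 - 15) + 16) + 0)² = ((-38 + 16) + 0)² = (-22 + 0)² = (-22)² = 484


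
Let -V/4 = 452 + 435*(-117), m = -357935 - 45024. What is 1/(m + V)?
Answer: -1/201187 ≈ -4.9705e-6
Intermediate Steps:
m = -402959
V = 201772 (V = -4*(452 + 435*(-117)) = -4*(452 - 50895) = -4*(-50443) = 201772)
1/(m + V) = 1/(-402959 + 201772) = 1/(-201187) = -1/201187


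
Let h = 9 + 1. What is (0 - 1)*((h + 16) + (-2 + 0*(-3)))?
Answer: -24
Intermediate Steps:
h = 10
(0 - 1)*((h + 16) + (-2 + 0*(-3))) = (0 - 1)*((10 + 16) + (-2 + 0*(-3))) = -(26 + (-2 + 0)) = -(26 - 2) = -1*24 = -24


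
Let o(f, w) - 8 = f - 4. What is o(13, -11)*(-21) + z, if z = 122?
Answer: -235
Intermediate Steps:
o(f, w) = 4 + f (o(f, w) = 8 + (f - 4) = 8 + (-4 + f) = 4 + f)
o(13, -11)*(-21) + z = (4 + 13)*(-21) + 122 = 17*(-21) + 122 = -357 + 122 = -235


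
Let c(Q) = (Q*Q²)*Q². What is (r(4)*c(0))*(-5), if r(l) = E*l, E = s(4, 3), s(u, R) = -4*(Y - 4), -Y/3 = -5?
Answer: 0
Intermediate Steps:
Y = 15 (Y = -3*(-5) = 15)
s(u, R) = -44 (s(u, R) = -4*(15 - 4) = -4*11 = -44)
E = -44
r(l) = -44*l
c(Q) = Q⁵ (c(Q) = Q³*Q² = Q⁵)
(r(4)*c(0))*(-5) = (-44*4*0⁵)*(-5) = -176*0*(-5) = 0*(-5) = 0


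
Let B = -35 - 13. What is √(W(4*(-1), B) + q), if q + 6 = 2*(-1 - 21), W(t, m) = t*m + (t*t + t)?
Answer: √154 ≈ 12.410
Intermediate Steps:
B = -48
W(t, m) = t + t² + m*t (W(t, m) = m*t + (t² + t) = m*t + (t + t²) = t + t² + m*t)
q = -50 (q = -6 + 2*(-1 - 21) = -6 + 2*(-22) = -6 - 44 = -50)
√(W(4*(-1), B) + q) = √((4*(-1))*(1 - 48 + 4*(-1)) - 50) = √(-4*(1 - 48 - 4) - 50) = √(-4*(-51) - 50) = √(204 - 50) = √154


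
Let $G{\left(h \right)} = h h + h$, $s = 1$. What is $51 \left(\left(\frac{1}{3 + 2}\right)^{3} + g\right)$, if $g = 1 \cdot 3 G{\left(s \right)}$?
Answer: $\frac{38301}{125} \approx 306.41$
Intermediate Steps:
$G{\left(h \right)} = h + h^{2}$ ($G{\left(h \right)} = h^{2} + h = h + h^{2}$)
$g = 6$ ($g = 1 \cdot 3 \cdot 1 \left(1 + 1\right) = 3 \cdot 1 \cdot 2 = 3 \cdot 2 = 6$)
$51 \left(\left(\frac{1}{3 + 2}\right)^{3} + g\right) = 51 \left(\left(\frac{1}{3 + 2}\right)^{3} + 6\right) = 51 \left(\left(\frac{1}{5}\right)^{3} + 6\right) = 51 \left(\frac{1}{125} + 6\right) = 51 \cdot \frac{751}{125} = \frac{38301}{125}$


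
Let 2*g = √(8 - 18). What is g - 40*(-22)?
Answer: 880 + I*√10/2 ≈ 880.0 + 1.5811*I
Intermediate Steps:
g = I*√10/2 (g = √(8 - 18)/2 = √(-10)/2 = (I*√10)/2 = I*√10/2 ≈ 1.5811*I)
g - 40*(-22) = I*√10/2 - 40*(-22) = I*√10/2 + 880 = 880 + I*√10/2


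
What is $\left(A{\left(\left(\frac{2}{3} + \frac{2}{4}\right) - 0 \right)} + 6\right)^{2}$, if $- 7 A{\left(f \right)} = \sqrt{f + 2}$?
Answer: $\frac{\left(252 - \sqrt{114}\right)^{2}}{1764} \approx 33.014$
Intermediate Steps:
$A{\left(f \right)} = - \frac{\sqrt{2 + f}}{7}$ ($A{\left(f \right)} = - \frac{\sqrt{f + 2}}{7} = - \frac{\sqrt{2 + f}}{7}$)
$\left(A{\left(\left(\frac{2}{3} + \frac{2}{4}\right) - 0 \right)} + 6\right)^{2} = \left(- \frac{\sqrt{2 + \left(\left(\frac{2}{3} + \frac{2}{4}\right) - 0\right)}}{7} + 6\right)^{2} = \left(- \frac{\sqrt{2 + \left(\left(2 \cdot \frac{1}{3} + 2 \cdot \frac{1}{4}\right) + 0\right)}}{7} + 6\right)^{2} = \left(- \frac{\sqrt{2 + \left(\left(\frac{2}{3} + \frac{1}{2}\right) + 0\right)}}{7} + 6\right)^{2} = \left(- \frac{\sqrt{2 + \left(\frac{7}{6} + 0\right)}}{7} + 6\right)^{2} = \left(- \frac{\sqrt{2 + \frac{7}{6}}}{7} + 6\right)^{2} = \left(- \frac{\sqrt{\frac{19}{6}}}{7} + 6\right)^{2} = \left(- \frac{\frac{1}{6} \sqrt{114}}{7} + 6\right)^{2} = \left(- \frac{\sqrt{114}}{42} + 6\right)^{2} = \left(6 - \frac{\sqrt{114}}{42}\right)^{2}$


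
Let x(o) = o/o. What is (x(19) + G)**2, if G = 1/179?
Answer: 32400/32041 ≈ 1.0112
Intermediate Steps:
G = 1/179 ≈ 0.0055866
x(o) = 1
(x(19) + G)**2 = (1 + 1/179)**2 = (180/179)**2 = 32400/32041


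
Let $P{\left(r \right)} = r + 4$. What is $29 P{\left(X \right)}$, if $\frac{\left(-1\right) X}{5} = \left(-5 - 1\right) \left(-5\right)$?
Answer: $-4234$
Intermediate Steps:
$X = -150$ ($X = - 5 \left(-5 - 1\right) \left(-5\right) = - 5 \left(\left(-6\right) \left(-5\right)\right) = \left(-5\right) 30 = -150$)
$P{\left(r \right)} = 4 + r$
$29 P{\left(X \right)} = 29 \left(4 - 150\right) = 29 \left(-146\right) = -4234$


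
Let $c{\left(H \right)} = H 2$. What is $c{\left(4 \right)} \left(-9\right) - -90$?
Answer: $18$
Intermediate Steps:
$c{\left(H \right)} = 2 H$
$c{\left(4 \right)} \left(-9\right) - -90 = 2 \cdot 4 \left(-9\right) - -90 = 8 \left(-9\right) + 90 = -72 + 90 = 18$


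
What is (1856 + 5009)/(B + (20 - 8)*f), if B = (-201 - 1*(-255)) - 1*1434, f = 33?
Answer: -6865/984 ≈ -6.9766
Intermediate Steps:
B = -1380 (B = (-201 + 255) - 1434 = 54 - 1434 = -1380)
(1856 + 5009)/(B + (20 - 8)*f) = (1856 + 5009)/(-1380 + (20 - 8)*33) = 6865/(-1380 + 12*33) = 6865/(-1380 + 396) = 6865/(-984) = 6865*(-1/984) = -6865/984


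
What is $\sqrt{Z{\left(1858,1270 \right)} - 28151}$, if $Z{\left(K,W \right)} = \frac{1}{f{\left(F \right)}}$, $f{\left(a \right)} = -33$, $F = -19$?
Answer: $\frac{2 i \sqrt{7664118}}{33} \approx 167.78 i$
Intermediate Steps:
$Z{\left(K,W \right)} = - \frac{1}{33}$ ($Z{\left(K,W \right)} = \frac{1}{-33} = - \frac{1}{33}$)
$\sqrt{Z{\left(1858,1270 \right)} - 28151} = \sqrt{- \frac{1}{33} - 28151} = \sqrt{- \frac{928984}{33}} = \frac{2 i \sqrt{7664118}}{33}$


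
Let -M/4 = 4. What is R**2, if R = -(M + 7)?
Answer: 81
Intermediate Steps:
M = -16 (M = -4*4 = -16)
R = 9 (R = -(-16 + 7) = -1*(-9) = 9)
R**2 = 9**2 = 81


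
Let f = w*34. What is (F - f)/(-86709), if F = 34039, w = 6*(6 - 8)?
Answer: -4921/12387 ≈ -0.39727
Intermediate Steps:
w = -12 (w = 6*(-2) = -12)
f = -408 (f = -12*34 = -408)
(F - f)/(-86709) = (34039 - 1*(-408))/(-86709) = (34039 + 408)*(-1/86709) = 34447*(-1/86709) = -4921/12387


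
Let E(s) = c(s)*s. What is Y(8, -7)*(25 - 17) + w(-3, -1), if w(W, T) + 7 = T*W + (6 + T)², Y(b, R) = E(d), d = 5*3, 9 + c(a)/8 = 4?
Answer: -4779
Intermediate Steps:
c(a) = -40 (c(a) = -72 + 8*4 = -72 + 32 = -40)
d = 15
E(s) = -40*s
Y(b, R) = -600 (Y(b, R) = -40*15 = -600)
w(W, T) = -7 + (6 + T)² + T*W (w(W, T) = -7 + (T*W + (6 + T)²) = -7 + ((6 + T)² + T*W) = -7 + (6 + T)² + T*W)
Y(8, -7)*(25 - 17) + w(-3, -1) = -600*(25 - 17) + (-7 + (6 - 1)² - 1*(-3)) = -600*8 + (-7 + 5² + 3) = -4800 + (-7 + 25 + 3) = -4800 + 21 = -4779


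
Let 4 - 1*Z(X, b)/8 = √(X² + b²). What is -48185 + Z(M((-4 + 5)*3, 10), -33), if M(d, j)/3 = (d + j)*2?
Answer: -48153 - 24*√797 ≈ -48831.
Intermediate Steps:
M(d, j) = 6*d + 6*j (M(d, j) = 3*((d + j)*2) = 3*(2*d + 2*j) = 6*d + 6*j)
Z(X, b) = 32 - 8*√(X² + b²)
-48185 + Z(M((-4 + 5)*3, 10), -33) = -48185 + (32 - 8*√((6*((-4 + 5)*3) + 6*10)² + (-33)²)) = -48185 + (32 - 8*√((6*(1*3) + 60)² + 1089)) = -48185 + (32 - 8*√((6*3 + 60)² + 1089)) = -48185 + (32 - 8*√((18 + 60)² + 1089)) = -48185 + (32 - 8*√(78² + 1089)) = -48185 + (32 - 8*√(6084 + 1089)) = -48185 + (32 - 24*√797) = -48153 - 24*√797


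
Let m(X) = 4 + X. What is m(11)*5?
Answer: 75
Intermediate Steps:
m(11)*5 = (4 + 11)*5 = 15*5 = 75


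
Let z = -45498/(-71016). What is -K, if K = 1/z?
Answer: -11836/7583 ≈ -1.5609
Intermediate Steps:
z = 7583/11836 (z = -45498*(-1/71016) = 7583/11836 ≈ 0.64067)
K = 11836/7583 (K = 1/(7583/11836) = 11836/7583 ≈ 1.5609)
-K = -1*11836/7583 = -11836/7583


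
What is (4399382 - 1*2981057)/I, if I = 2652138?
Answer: 472775/884046 ≈ 0.53479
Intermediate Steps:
(4399382 - 1*2981057)/I = (4399382 - 1*2981057)/2652138 = (4399382 - 2981057)*(1/2652138) = 1418325*(1/2652138) = 472775/884046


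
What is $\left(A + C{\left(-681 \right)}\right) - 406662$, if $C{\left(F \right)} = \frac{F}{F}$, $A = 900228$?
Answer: $493567$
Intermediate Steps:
$C{\left(F \right)} = 1$
$\left(A + C{\left(-681 \right)}\right) - 406662 = \left(900228 + 1\right) - 406662 = 900229 - 406662 = 493567$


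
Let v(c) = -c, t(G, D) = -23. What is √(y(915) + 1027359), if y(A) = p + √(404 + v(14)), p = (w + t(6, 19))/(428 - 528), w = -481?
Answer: √(25684101 + 25*√390)/5 ≈ 1013.6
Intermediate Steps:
p = 126/25 (p = (-481 - 23)/(428 - 528) = -504/(-100) = -504*(-1/100) = 126/25 ≈ 5.0400)
y(A) = 126/25 + √390 (y(A) = 126/25 + √(404 - 1*14) = 126/25 + √(404 - 14) = 126/25 + √390)
√(y(915) + 1027359) = √((126/25 + √390) + 1027359) = √(25684101/25 + √390)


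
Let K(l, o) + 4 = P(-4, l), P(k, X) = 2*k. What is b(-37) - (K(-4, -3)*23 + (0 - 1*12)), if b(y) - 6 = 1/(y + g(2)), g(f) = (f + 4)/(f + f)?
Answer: 20872/71 ≈ 293.97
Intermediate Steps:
g(f) = (4 + f)/(2*f) (g(f) = (4 + f)/((2*f)) = (4 + f)*(1/(2*f)) = (4 + f)/(2*f))
K(l, o) = -12 (K(l, o) = -4 + 2*(-4) = -4 - 8 = -12)
b(y) = 6 + 1/(3/2 + y) (b(y) = 6 + 1/(y + (½)*(4 + 2)/2) = 6 + 1/(y + (½)*(½)*6) = 6 + 1/(y + 3/2) = 6 + 1/(3/2 + y))
b(-37) - (K(-4, -3)*23 + (0 - 1*12)) = 4*(5 + 3*(-37))/(3 + 2*(-37)) - (-12*23 + (0 - 1*12)) = 4*(5 - 111)/(3 - 74) - (-276 + (0 - 12)) = 4*(-106)/(-71) - (-276 - 12) = 4*(-1/71)*(-106) - 1*(-288) = 424/71 + 288 = 20872/71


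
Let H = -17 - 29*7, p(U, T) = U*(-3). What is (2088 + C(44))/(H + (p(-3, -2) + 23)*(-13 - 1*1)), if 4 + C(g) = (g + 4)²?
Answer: -1097/167 ≈ -6.5689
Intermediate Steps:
p(U, T) = -3*U
H = -220 (H = -17 - 203 = -220)
C(g) = -4 + (4 + g)² (C(g) = -4 + (g + 4)² = -4 + (4 + g)²)
(2088 + C(44))/(H + (p(-3, -2) + 23)*(-13 - 1*1)) = (2088 + (-4 + (4 + 44)²))/(-220 + (-3*(-3) + 23)*(-13 - 1*1)) = (2088 + (-4 + 48²))/(-220 + (9 + 23)*(-13 - 1)) = (2088 + (-4 + 2304))/(-220 + 32*(-14)) = (2088 + 2300)/(-220 - 448) = 4388/(-668) = 4388*(-1/668) = -1097/167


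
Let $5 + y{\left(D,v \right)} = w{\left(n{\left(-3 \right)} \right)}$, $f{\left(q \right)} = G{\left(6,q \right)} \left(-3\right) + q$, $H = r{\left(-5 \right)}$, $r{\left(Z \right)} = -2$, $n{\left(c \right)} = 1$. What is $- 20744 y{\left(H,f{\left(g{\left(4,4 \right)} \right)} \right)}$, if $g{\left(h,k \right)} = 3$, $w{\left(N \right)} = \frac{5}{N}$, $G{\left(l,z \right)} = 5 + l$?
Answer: $0$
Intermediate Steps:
$H = -2$
$f{\left(q \right)} = -33 + q$ ($f{\left(q \right)} = \left(5 + 6\right) \left(-3\right) + q = 11 \left(-3\right) + q = -33 + q$)
$y{\left(D,v \right)} = 0$ ($y{\left(D,v \right)} = -5 + \frac{5}{1} = -5 + 5 \cdot 1 = -5 + 5 = 0$)
$- 20744 y{\left(H,f{\left(g{\left(4,4 \right)} \right)} \right)} = \left(-20744\right) 0 = 0$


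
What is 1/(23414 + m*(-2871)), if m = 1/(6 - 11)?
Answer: 5/119941 ≈ 4.1687e-5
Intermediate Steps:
m = -⅕ (m = 1/(-5) = -⅕ ≈ -0.20000)
1/(23414 + m*(-2871)) = 1/(23414 - ⅕*(-2871)) = 1/(23414 + 2871/5) = 1/(119941/5) = 5/119941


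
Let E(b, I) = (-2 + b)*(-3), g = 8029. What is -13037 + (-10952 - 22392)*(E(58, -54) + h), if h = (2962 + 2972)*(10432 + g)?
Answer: -3652748718701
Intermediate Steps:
E(b, I) = 6 - 3*b
h = 109547574 (h = (2962 + 2972)*(10432 + 8029) = 5934*18461 = 109547574)
-13037 + (-10952 - 22392)*(E(58, -54) + h) = -13037 + (-10952 - 22392)*((6 - 3*58) + 109547574) = -13037 - 33344*((6 - 174) + 109547574) = -13037 - 33344*(-168 + 109547574) = -13037 - 33344*109547406 = -13037 - 3652748705664 = -3652748718701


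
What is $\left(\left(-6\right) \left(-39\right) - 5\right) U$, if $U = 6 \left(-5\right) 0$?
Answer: $0$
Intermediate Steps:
$U = 0$ ($U = \left(-30\right) 0 = 0$)
$\left(\left(-6\right) \left(-39\right) - 5\right) U = \left(\left(-6\right) \left(-39\right) - 5\right) 0 = \left(234 - 5\right) 0 = 229 \cdot 0 = 0$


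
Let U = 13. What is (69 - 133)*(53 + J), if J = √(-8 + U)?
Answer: -3392 - 64*√5 ≈ -3535.1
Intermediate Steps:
J = √5 (J = √(-8 + 13) = √5 ≈ 2.2361)
(69 - 133)*(53 + J) = (69 - 133)*(53 + √5) = -64*(53 + √5) = -3392 - 64*√5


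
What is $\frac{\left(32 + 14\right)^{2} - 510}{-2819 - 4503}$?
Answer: $- \frac{803}{3661} \approx -0.21934$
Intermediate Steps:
$\frac{\left(32 + 14\right)^{2} - 510}{-2819 - 4503} = \frac{46^{2} - 510}{-7322} = \left(2116 - 510\right) \left(- \frac{1}{7322}\right) = 1606 \left(- \frac{1}{7322}\right) = - \frac{803}{3661}$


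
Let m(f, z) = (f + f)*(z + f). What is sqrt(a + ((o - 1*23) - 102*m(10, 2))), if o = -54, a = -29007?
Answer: 2*I*sqrt(13391) ≈ 231.44*I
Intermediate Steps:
m(f, z) = 2*f*(f + z) (m(f, z) = (2*f)*(f + z) = 2*f*(f + z))
sqrt(a + ((o - 1*23) - 102*m(10, 2))) = sqrt(-29007 + ((-54 - 1*23) - 204*10*(10 + 2))) = sqrt(-29007 + ((-54 - 23) - 204*10*12)) = sqrt(-29007 + (-77 - 102*240)) = sqrt(-29007 + (-77 - 24480)) = sqrt(-29007 - 24557) = sqrt(-53564) = 2*I*sqrt(13391)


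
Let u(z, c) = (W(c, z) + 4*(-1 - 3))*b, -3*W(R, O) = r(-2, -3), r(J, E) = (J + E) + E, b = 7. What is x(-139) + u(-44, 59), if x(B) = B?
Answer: -697/3 ≈ -232.33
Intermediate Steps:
r(J, E) = J + 2*E (r(J, E) = (E + J) + E = J + 2*E)
W(R, O) = 8/3 (W(R, O) = -(-2 + 2*(-3))/3 = -(-2 - 6)/3 = -⅓*(-8) = 8/3)
u(z, c) = -280/3 (u(z, c) = (8/3 + 4*(-1 - 3))*7 = (8/3 + 4*(-4))*7 = (8/3 - 16)*7 = -40/3*7 = -280/3)
x(-139) + u(-44, 59) = -139 - 280/3 = -697/3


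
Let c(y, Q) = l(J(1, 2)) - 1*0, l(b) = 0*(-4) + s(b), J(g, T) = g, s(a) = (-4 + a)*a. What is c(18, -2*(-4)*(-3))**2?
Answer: 9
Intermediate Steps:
s(a) = a*(-4 + a)
l(b) = b*(-4 + b) (l(b) = 0*(-4) + b*(-4 + b) = 0 + b*(-4 + b) = b*(-4 + b))
c(y, Q) = -3 (c(y, Q) = 1*(-4 + 1) - 1*0 = 1*(-3) + 0 = -3 + 0 = -3)
c(18, -2*(-4)*(-3))**2 = (-3)**2 = 9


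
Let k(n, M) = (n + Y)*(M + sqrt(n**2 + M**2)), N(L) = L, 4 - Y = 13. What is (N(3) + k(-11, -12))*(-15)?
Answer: -3645 + 300*sqrt(265) ≈ 1238.6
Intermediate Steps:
Y = -9 (Y = 4 - 1*13 = 4 - 13 = -9)
k(n, M) = (-9 + n)*(M + sqrt(M**2 + n**2)) (k(n, M) = (n - 9)*(M + sqrt(n**2 + M**2)) = (-9 + n)*(M + sqrt(M**2 + n**2)))
(N(3) + k(-11, -12))*(-15) = (3 + (-9*(-12) - 9*sqrt((-12)**2 + (-11)**2) - 12*(-11) - 11*sqrt((-12)**2 + (-11)**2)))*(-15) = (3 + (108 - 9*sqrt(144 + 121) + 132 - 11*sqrt(144 + 121)))*(-15) = (3 + (108 - 9*sqrt(265) + 132 - 11*sqrt(265)))*(-15) = (3 + (240 - 20*sqrt(265)))*(-15) = (243 - 20*sqrt(265))*(-15) = -3645 + 300*sqrt(265)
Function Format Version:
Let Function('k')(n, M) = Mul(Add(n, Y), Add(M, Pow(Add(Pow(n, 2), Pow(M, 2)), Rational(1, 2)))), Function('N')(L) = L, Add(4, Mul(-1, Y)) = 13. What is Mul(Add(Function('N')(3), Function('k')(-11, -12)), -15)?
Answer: Add(-3645, Mul(300, Pow(265, Rational(1, 2)))) ≈ 1238.6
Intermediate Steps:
Y = -9 (Y = Add(4, Mul(-1, 13)) = Add(4, -13) = -9)
Function('k')(n, M) = Mul(Add(-9, n), Add(M, Pow(Add(Pow(M, 2), Pow(n, 2)), Rational(1, 2)))) (Function('k')(n, M) = Mul(Add(n, -9), Add(M, Pow(Add(Pow(n, 2), Pow(M, 2)), Rational(1, 2)))) = Mul(Add(-9, n), Add(M, Pow(Add(Pow(M, 2), Pow(n, 2)), Rational(1, 2)))))
Mul(Add(Function('N')(3), Function('k')(-11, -12)), -15) = Mul(Add(3, Add(Mul(-9, -12), Mul(-9, Pow(Add(Pow(-12, 2), Pow(-11, 2)), Rational(1, 2))), Mul(-12, -11), Mul(-11, Pow(Add(Pow(-12, 2), Pow(-11, 2)), Rational(1, 2))))), -15) = Mul(Add(3, Add(108, Mul(-9, Pow(Add(144, 121), Rational(1, 2))), 132, Mul(-11, Pow(Add(144, 121), Rational(1, 2))))), -15) = Mul(Add(3, Add(108, Mul(-9, Pow(265, Rational(1, 2))), 132, Mul(-11, Pow(265, Rational(1, 2))))), -15) = Mul(Add(3, Add(240, Mul(-20, Pow(265, Rational(1, 2))))), -15) = Mul(Add(243, Mul(-20, Pow(265, Rational(1, 2)))), -15) = Add(-3645, Mul(300, Pow(265, Rational(1, 2))))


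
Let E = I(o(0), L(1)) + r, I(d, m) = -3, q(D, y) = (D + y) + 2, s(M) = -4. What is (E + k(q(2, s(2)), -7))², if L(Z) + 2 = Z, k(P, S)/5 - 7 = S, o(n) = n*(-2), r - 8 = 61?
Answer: 4356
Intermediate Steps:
r = 69 (r = 8 + 61 = 69)
o(n) = -2*n
q(D, y) = 2 + D + y
k(P, S) = 35 + 5*S
L(Z) = -2 + Z
E = 66 (E = -3 + 69 = 66)
(E + k(q(2, s(2)), -7))² = (66 + (35 + 5*(-7)))² = (66 + (35 - 35))² = (66 + 0)² = 66² = 4356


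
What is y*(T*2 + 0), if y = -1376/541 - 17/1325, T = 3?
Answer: -10994382/716825 ≈ -15.338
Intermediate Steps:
y = -1832397/716825 (y = -1376*1/541 - 17*1/1325 = -1376/541 - 17/1325 = -1832397/716825 ≈ -2.5563)
y*(T*2 + 0) = -1832397*(3*2 + 0)/716825 = -1832397*(6 + 0)/716825 = -1832397/716825*6 = -10994382/716825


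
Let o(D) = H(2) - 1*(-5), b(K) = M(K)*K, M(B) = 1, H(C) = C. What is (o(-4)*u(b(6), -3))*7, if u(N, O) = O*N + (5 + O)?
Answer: -784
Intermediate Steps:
b(K) = K (b(K) = 1*K = K)
o(D) = 7 (o(D) = 2 - 1*(-5) = 2 + 5 = 7)
u(N, O) = 5 + O + N*O (u(N, O) = N*O + (5 + O) = 5 + O + N*O)
(o(-4)*u(b(6), -3))*7 = (7*(5 - 3 + 6*(-3)))*7 = (7*(5 - 3 - 18))*7 = (7*(-16))*7 = -112*7 = -784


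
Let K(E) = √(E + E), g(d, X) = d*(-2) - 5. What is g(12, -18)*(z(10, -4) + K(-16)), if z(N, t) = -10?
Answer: 290 - 116*I*√2 ≈ 290.0 - 164.05*I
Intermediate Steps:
g(d, X) = -5 - 2*d (g(d, X) = -2*d - 5 = -5 - 2*d)
K(E) = √2*√E (K(E) = √(2*E) = √2*√E)
g(12, -18)*(z(10, -4) + K(-16)) = (-5 - 2*12)*(-10 + √2*√(-16)) = (-5 - 24)*(-10 + √2*(4*I)) = -29*(-10 + 4*I*√2) = 290 - 116*I*√2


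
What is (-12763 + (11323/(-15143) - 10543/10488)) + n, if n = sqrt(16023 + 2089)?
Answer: -106699753235/8358936 + 8*sqrt(283) ≈ -12630.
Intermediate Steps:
n = 8*sqrt(283) (n = sqrt(18112) = 8*sqrt(283) ≈ 134.58)
(-12763 + (11323/(-15143) - 10543/10488)) + n = (-12763 + (11323/(-15143) - 10543/10488)) + 8*sqrt(283) = (-12763 + (11323*(-1/15143) - 10543*1/10488)) + 8*sqrt(283) = (-12763 + (-11323/15143 - 10543/10488)) + 8*sqrt(283) = (-12763 - 14653067/8358936) + 8*sqrt(283) = -106699753235/8358936 + 8*sqrt(283)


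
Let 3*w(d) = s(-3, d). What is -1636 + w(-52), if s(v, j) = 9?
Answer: -1633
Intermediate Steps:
w(d) = 3 (w(d) = (⅓)*9 = 3)
-1636 + w(-52) = -1636 + 3 = -1633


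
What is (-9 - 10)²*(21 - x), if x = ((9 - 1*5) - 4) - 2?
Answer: 8303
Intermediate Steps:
x = -2 (x = ((9 - 5) - 4) - 2 = (4 - 4) - 2 = 0 - 2 = -2)
(-9 - 10)²*(21 - x) = (-9 - 10)²*(21 - 1*(-2)) = (-19)²*(21 + 2) = 361*23 = 8303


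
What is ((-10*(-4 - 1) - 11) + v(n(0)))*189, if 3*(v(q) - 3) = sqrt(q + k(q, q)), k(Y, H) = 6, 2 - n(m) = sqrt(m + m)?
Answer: 7938 + 126*sqrt(2) ≈ 8116.2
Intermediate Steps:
n(m) = 2 - sqrt(2)*sqrt(m) (n(m) = 2 - sqrt(m + m) = 2 - sqrt(2*m) = 2 - sqrt(2)*sqrt(m))
v(q) = 3 + sqrt(6 + q)/3 (v(q) = 3 + sqrt(q + 6)/3 = 3 + sqrt(6 + q)/3)
((-10*(-4 - 1) - 11) + v(n(0)))*189 = ((-10*(-4 - 1) - 11) + (3 + sqrt(6 + (2 - sqrt(2)*sqrt(0)))/3))*189 = ((-10*(-5) - 11) + (3 + sqrt(6 + (2 - 1*sqrt(2)*0))/3))*189 = ((50 - 11) + (3 + sqrt(6 + (2 + 0))/3))*189 = (39 + (3 + sqrt(6 + 2)/3))*189 = (39 + (3 + sqrt(8)/3))*189 = (39 + (3 + (2*sqrt(2))/3))*189 = (39 + (3 + 2*sqrt(2)/3))*189 = (42 + 2*sqrt(2)/3)*189 = 7938 + 126*sqrt(2)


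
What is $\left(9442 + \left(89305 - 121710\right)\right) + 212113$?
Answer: $189150$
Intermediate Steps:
$\left(9442 + \left(89305 - 121710\right)\right) + 212113 = \left(9442 - 32405\right) + 212113 = -22963 + 212113 = 189150$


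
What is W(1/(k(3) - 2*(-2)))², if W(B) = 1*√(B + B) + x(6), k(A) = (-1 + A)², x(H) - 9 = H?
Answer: 961/4 ≈ 240.25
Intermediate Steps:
x(H) = 9 + H
W(B) = 15 + √2*√B (W(B) = 1*√(B + B) + (9 + 6) = 1*√(2*B) + 15 = 1*(√2*√B) + 15 = √2*√B + 15 = 15 + √2*√B)
W(1/(k(3) - 2*(-2)))² = (15 + √2*√(1/((-1 + 3)² - 2*(-2))))² = (15 + √2*√(1/(2² + 4)))² = (15 + √2*√(1/(4 + 4)))² = (15 + √2*√(1/8))² = (15 + √2*√(⅛))² = (15 + √2*(√2/4))² = (15 + ½)² = (31/2)² = 961/4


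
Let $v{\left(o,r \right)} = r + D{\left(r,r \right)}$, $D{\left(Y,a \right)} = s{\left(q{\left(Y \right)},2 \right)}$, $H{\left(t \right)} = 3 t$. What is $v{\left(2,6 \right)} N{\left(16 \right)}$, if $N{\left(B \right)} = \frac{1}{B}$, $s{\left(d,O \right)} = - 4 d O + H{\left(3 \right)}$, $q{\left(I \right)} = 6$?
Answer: $- \frac{33}{16} \approx -2.0625$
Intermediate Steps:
$s{\left(d,O \right)} = 9 - 4 O d$ ($s{\left(d,O \right)} = - 4 d O + 3 \cdot 3 = - 4 O d + 9 = 9 - 4 O d$)
$D{\left(Y,a \right)} = -39$ ($D{\left(Y,a \right)} = 9 - 8 \cdot 6 = 9 - 48 = -39$)
$v{\left(o,r \right)} = -39 + r$ ($v{\left(o,r \right)} = r - 39 = -39 + r$)
$v{\left(2,6 \right)} N{\left(16 \right)} = \frac{-39 + 6}{16} = \left(-33\right) \frac{1}{16} = - \frac{33}{16}$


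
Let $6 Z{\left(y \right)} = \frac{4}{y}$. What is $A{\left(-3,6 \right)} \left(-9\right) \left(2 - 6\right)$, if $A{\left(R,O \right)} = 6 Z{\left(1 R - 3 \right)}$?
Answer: $-24$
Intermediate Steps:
$Z{\left(y \right)} = \frac{2}{3 y}$ ($Z{\left(y \right)} = \frac{4 \frac{1}{y}}{6} = \frac{2}{3 y}$)
$A{\left(R,O \right)} = \frac{4}{-3 + R}$ ($A{\left(R,O \right)} = 6 \frac{2}{3 \left(1 R - 3\right)} = 6 \frac{2}{3 \left(R - 3\right)} = 6 \frac{2}{3 \left(-3 + R\right)} = \frac{4}{-3 + R}$)
$A{\left(-3,6 \right)} \left(-9\right) \left(2 - 6\right) = \frac{4}{-3 - 3} \left(-9\right) \left(2 - 6\right) = \frac{4}{-6} \left(-9\right) \left(2 - 6\right) = 4 \left(- \frac{1}{6}\right) \left(-9\right) \left(-4\right) = \left(- \frac{2}{3}\right) \left(-9\right) \left(-4\right) = 6 \left(-4\right) = -24$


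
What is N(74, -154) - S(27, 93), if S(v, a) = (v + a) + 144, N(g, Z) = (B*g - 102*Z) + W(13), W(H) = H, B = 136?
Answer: 25521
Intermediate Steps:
N(g, Z) = 13 - 102*Z + 136*g (N(g, Z) = (136*g - 102*Z) + 13 = (-102*Z + 136*g) + 13 = 13 - 102*Z + 136*g)
S(v, a) = 144 + a + v (S(v, a) = (a + v) + 144 = 144 + a + v)
N(74, -154) - S(27, 93) = (13 - 102*(-154) + 136*74) - (144 + 93 + 27) = (13 + 15708 + 10064) - 1*264 = 25785 - 264 = 25521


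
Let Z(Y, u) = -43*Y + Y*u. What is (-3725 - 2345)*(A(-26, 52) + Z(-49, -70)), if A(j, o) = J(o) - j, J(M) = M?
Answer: -34083050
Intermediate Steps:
A(j, o) = o - j
(-3725 - 2345)*(A(-26, 52) + Z(-49, -70)) = (-3725 - 2345)*((52 - 1*(-26)) - 49*(-43 - 70)) = -6070*((52 + 26) - 49*(-113)) = -6070*(78 + 5537) = -6070*5615 = -34083050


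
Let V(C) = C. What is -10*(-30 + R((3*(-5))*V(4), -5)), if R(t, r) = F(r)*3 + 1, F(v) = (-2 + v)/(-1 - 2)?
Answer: 220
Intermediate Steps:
F(v) = 2/3 - v/3 (F(v) = (-2 + v)/(-3) = (-2 + v)*(-1/3) = 2/3 - v/3)
R(t, r) = 3 - r (R(t, r) = (2/3 - r/3)*3 + 1 = (2 - r) + 1 = 3 - r)
-10*(-30 + R((3*(-5))*V(4), -5)) = -10*(-30 + (3 - 1*(-5))) = -10*(-30 + (3 + 5)) = -10*(-30 + 8) = -10*(-22) = 220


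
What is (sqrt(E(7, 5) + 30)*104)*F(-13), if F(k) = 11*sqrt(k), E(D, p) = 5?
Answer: 1144*I*sqrt(455) ≈ 24402.0*I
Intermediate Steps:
(sqrt(E(7, 5) + 30)*104)*F(-13) = (sqrt(5 + 30)*104)*(11*sqrt(-13)) = (sqrt(35)*104)*(11*(I*sqrt(13))) = (104*sqrt(35))*(11*I*sqrt(13)) = 1144*I*sqrt(455)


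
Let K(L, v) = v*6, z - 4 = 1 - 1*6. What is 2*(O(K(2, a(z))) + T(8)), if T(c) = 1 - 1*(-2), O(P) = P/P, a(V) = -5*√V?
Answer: 8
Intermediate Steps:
z = -1 (z = 4 + (1 - 1*6) = 4 + (1 - 6) = 4 - 5 = -1)
K(L, v) = 6*v
O(P) = 1
T(c) = 3 (T(c) = 1 + 2 = 3)
2*(O(K(2, a(z))) + T(8)) = 2*(1 + 3) = 2*4 = 8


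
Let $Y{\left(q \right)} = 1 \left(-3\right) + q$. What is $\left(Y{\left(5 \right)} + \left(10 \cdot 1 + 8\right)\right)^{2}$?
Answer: $400$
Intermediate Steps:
$Y{\left(q \right)} = -3 + q$
$\left(Y{\left(5 \right)} + \left(10 \cdot 1 + 8\right)\right)^{2} = \left(\left(-3 + 5\right) + \left(10 \cdot 1 + 8\right)\right)^{2} = \left(2 + \left(10 + 8\right)\right)^{2} = \left(2 + 18\right)^{2} = 20^{2} = 400$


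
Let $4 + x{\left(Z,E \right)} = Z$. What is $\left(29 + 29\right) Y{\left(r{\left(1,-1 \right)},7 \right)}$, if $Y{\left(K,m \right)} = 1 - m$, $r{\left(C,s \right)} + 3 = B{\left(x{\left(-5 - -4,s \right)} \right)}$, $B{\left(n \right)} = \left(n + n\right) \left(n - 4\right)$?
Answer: $-348$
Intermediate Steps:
$x{\left(Z,E \right)} = -4 + Z$
$B{\left(n \right)} = 2 n \left(-4 + n\right)$
$r{\left(C,s \right)} = 87$ ($r{\left(C,s \right)} = -3 + 2 \left(-4 - 1\right) \left(-4 - 5\right) = -3 + 2 \left(-5\right) \left(-4 - 5\right) = -3 + 2 \left(-5\right) \left(-9\right) = -3 + 90 = 87$)
$\left(29 + 29\right) Y{\left(r{\left(1,-1 \right)},7 \right)} = \left(29 + 29\right) \left(1 - 7\right) = 58 \left(1 - 7\right) = 58 \left(-6\right) = -348$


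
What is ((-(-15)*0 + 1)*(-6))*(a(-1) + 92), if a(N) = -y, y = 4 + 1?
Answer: -522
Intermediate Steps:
y = 5
a(N) = -5 (a(N) = -1*5 = -5)
((-(-15)*0 + 1)*(-6))*(a(-1) + 92) = ((-(-15)*0 + 1)*(-6))*(-5 + 92) = ((-5*0 + 1)*(-6))*87 = ((0 + 1)*(-6))*87 = (1*(-6))*87 = -6*87 = -522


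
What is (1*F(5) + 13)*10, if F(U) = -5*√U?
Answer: 130 - 50*√5 ≈ 18.197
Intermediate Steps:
(1*F(5) + 13)*10 = (1*(-5*√5) + 13)*10 = (-5*√5 + 13)*10 = (13 - 5*√5)*10 = 130 - 50*√5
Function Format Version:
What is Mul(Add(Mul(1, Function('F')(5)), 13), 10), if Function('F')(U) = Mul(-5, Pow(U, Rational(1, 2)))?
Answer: Add(130, Mul(-50, Pow(5, Rational(1, 2)))) ≈ 18.197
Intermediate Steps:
Mul(Add(Mul(1, Function('F')(5)), 13), 10) = Mul(Add(Mul(1, Mul(-5, Pow(5, Rational(1, 2)))), 13), 10) = Mul(Add(Mul(-5, Pow(5, Rational(1, 2))), 13), 10) = Mul(Add(13, Mul(-5, Pow(5, Rational(1, 2)))), 10) = Add(130, Mul(-50, Pow(5, Rational(1, 2))))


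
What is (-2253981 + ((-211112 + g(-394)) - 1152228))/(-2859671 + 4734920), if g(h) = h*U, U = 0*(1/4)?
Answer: -3617321/1875249 ≈ -1.9290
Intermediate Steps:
U = 0 (U = 0*(1*(¼)) = 0*(¼) = 0)
g(h) = 0 (g(h) = h*0 = 0)
(-2253981 + ((-211112 + g(-394)) - 1152228))/(-2859671 + 4734920) = (-2253981 + ((-211112 + 0) - 1152228))/(-2859671 + 4734920) = (-2253981 + (-211112 - 1152228))/1875249 = (-2253981 - 1363340)*(1/1875249) = -3617321*1/1875249 = -3617321/1875249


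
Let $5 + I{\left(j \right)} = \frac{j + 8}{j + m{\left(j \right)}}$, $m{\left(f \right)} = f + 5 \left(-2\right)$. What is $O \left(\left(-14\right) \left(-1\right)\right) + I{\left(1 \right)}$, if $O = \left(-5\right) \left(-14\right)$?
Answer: $\frac{7791}{8} \approx 973.88$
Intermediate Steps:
$O = 70$
$m{\left(f \right)} = -10 + f$ ($m{\left(f \right)} = f - 10 = -10 + f$)
$I{\left(j \right)} = -5 + \frac{8 + j}{-10 + 2 j}$ ($I{\left(j \right)} = -5 + \frac{j + 8}{j + \left(-10 + j\right)} = -5 + \frac{8 + j}{-10 + 2 j}$)
$O \left(\left(-14\right) \left(-1\right)\right) + I{\left(1 \right)} = 70 \left(\left(-14\right) \left(-1\right)\right) + \frac{58 - 9}{2 \left(-5 + 1\right)} = 70 \cdot 14 + \frac{58 - 9}{2 \left(-4\right)} = 980 + \frac{1}{2} \left(- \frac{1}{4}\right) 49 = 980 - \frac{49}{8} = \frac{7791}{8}$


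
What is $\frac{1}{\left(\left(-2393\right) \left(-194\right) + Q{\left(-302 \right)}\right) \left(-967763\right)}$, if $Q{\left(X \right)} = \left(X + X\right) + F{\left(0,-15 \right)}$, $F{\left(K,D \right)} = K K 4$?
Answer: $- \frac{1}{448691701794} \approx -2.2287 \cdot 10^{-12}$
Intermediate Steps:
$F{\left(K,D \right)} = 4 K^{2}$ ($F{\left(K,D \right)} = K^{2} \cdot 4 = 4 K^{2}$)
$Q{\left(X \right)} = 2 X$ ($Q{\left(X \right)} = \left(X + X\right) + 4 \cdot 0^{2} = 2 X + 4 \cdot 0 = 2 X + 0 = 2 X$)
$\frac{1}{\left(\left(-2393\right) \left(-194\right) + Q{\left(-302 \right)}\right) \left(-967763\right)} = \frac{1}{\left(\left(-2393\right) \left(-194\right) + 2 \left(-302\right)\right) \left(-967763\right)} = \frac{1}{464242 - 604} \left(- \frac{1}{967763}\right) = \frac{1}{463638} \left(- \frac{1}{967763}\right) = - \frac{1}{448691701794}$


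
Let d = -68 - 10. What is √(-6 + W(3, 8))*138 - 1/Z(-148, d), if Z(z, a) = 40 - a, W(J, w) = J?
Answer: -1/118 + 138*I*√3 ≈ -0.0084746 + 239.02*I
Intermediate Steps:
d = -78
√(-6 + W(3, 8))*138 - 1/Z(-148, d) = √(-6 + 3)*138 - 1/(40 - 1*(-78)) = √(-3)*138 - 1/(40 + 78) = (I*√3)*138 - 1/118 = 138*I*√3 - 1*1/118 = 138*I*√3 - 1/118 = -1/118 + 138*I*√3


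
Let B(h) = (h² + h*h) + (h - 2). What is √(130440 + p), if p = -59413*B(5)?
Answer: 7*I*√61601 ≈ 1737.4*I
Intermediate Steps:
B(h) = -2 + h + 2*h² (B(h) = (h² + h²) + (-2 + h) = 2*h² + (-2 + h) = -2 + h + 2*h²)
p = -3148889 (p = -59413*(-2 + 5 + 2*5²) = -59413*(-2 + 5 + 2*25) = -59413*(-2 + 5 + 50) = -59413*53 = -3148889)
√(130440 + p) = √(130440 - 3148889) = √(-3018449) = 7*I*√61601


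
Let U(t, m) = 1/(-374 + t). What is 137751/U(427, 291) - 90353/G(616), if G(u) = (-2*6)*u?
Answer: 53967626129/7392 ≈ 7.3008e+6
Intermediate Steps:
G(u) = -12*u
137751/U(427, 291) - 90353/G(616) = 137751/(1/(-374 + 427)) - 90353/((-12*616)) = 137751/(1/53) - 90353/(-7392) = 137751/(1/53) - 90353*(-1/7392) = 137751*53 + 90353/7392 = 7300803 + 90353/7392 = 53967626129/7392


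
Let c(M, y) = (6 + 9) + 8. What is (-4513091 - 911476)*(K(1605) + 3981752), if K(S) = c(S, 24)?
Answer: -21599405266425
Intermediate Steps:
c(M, y) = 23 (c(M, y) = 15 + 8 = 23)
K(S) = 23
(-4513091 - 911476)*(K(1605) + 3981752) = (-4513091 - 911476)*(23 + 3981752) = -5424567*3981775 = -21599405266425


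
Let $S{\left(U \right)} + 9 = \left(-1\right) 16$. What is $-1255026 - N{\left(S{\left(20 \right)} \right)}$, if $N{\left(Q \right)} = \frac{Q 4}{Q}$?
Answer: $-1255030$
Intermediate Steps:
$S{\left(U \right)} = -25$ ($S{\left(U \right)} = -9 - 16 = -25$)
$N{\left(Q \right)} = 4$ ($N{\left(Q \right)} = \frac{4 Q}{Q} = 4$)
$-1255026 - N{\left(S{\left(20 \right)} \right)} = -1255026 - 4 = -1255030$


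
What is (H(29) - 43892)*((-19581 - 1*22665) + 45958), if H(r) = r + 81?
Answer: -162518784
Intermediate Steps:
H(r) = 81 + r
(H(29) - 43892)*((-19581 - 1*22665) + 45958) = ((81 + 29) - 43892)*((-19581 - 1*22665) + 45958) = (110 - 43892)*((-19581 - 22665) + 45958) = -43782*(-42246 + 45958) = -43782*3712 = -162518784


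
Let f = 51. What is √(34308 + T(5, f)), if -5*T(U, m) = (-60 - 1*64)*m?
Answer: 2*√222330/5 ≈ 188.61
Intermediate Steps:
T(U, m) = 124*m/5 (T(U, m) = -(-60 - 1*64)*m/5 = -(-60 - 64)*m/5 = -(-124)*m/5 = 124*m/5)
√(34308 + T(5, f)) = √(34308 + (124/5)*51) = √(34308 + 6324/5) = √(177864/5) = 2*√222330/5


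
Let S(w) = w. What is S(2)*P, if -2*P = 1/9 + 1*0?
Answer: -⅑ ≈ -0.11111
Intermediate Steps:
P = -1/18 (P = -(1/9 + 1*0)/2 = -(⅑ + 0)/2 = -½*⅑ = -1/18 ≈ -0.055556)
S(2)*P = 2*(-1/18) = -⅑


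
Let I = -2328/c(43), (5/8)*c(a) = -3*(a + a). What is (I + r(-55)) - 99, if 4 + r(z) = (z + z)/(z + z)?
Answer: -8287/86 ≈ -96.360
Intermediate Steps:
c(a) = -48*a/5 (c(a) = 8*(-3*(a + a))/5 = 8*(-6*a)/5 = -48*a/5)
I = 485/86 (I = -2328/((-48/5*43)) = -2328/(-2064/5) = -2328*(-5/2064) = 485/86 ≈ 5.6395)
r(z) = -3 (r(z) = -4 + (z + z)/(z + z) = -4 + (2*z)/((2*z)) = -4 + (2*z)*(1/(2*z)) = -4 + 1 = -3)
(I + r(-55)) - 99 = (485/86 - 3) - 99 = 227/86 - 99 = -8287/86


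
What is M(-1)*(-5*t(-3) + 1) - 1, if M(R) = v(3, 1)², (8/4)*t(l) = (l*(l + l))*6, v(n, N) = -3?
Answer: -2422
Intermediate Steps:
t(l) = 6*l² (t(l) = ((l*(l + l))*6)/2 = ((l*(2*l))*6)/2 = ((2*l²)*6)/2 = (12*l²)/2 = 6*l²)
M(R) = 9 (M(R) = (-3)² = 9)
M(-1)*(-5*t(-3) + 1) - 1 = 9*(-30*(-3)² + 1) - 1 = 9*(-30*9 + 1) - 1 = 9*(-5*54 + 1) - 1 = 9*(-270 + 1) - 1 = 9*(-269) - 1 = -2421 - 1 = -2422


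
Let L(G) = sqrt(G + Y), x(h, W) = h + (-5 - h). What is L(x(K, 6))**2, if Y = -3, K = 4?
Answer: -8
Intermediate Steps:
x(h, W) = -5
L(G) = sqrt(-3 + G) (L(G) = sqrt(G - 3) = sqrt(-3 + G))
L(x(K, 6))**2 = (sqrt(-3 - 5))**2 = (sqrt(-8))**2 = (2*I*sqrt(2))**2 = -8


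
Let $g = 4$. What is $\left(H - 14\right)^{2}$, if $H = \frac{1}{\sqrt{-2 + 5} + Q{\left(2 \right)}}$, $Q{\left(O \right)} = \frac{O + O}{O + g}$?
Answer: $\frac{107827}{529} - \frac{5904 \sqrt{3}}{529} \approx 184.5$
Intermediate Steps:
$Q{\left(O \right)} = \frac{2 O}{4 + O}$ ($Q{\left(O \right)} = \frac{O + O}{O + 4} = \frac{2 O}{4 + O}$)
$H = \frac{1}{\frac{2}{3} + \sqrt{3}}$ ($H = \frac{1}{\sqrt{-2 + 5} + 2 \cdot 2 \frac{1}{4 + 2}} = \frac{1}{\sqrt{3} + 2 \cdot 2 \cdot \frac{1}{6}} = \frac{1}{\sqrt{3} + \frac{2}{3}} = \frac{1}{\frac{2}{3} + \sqrt{3}} \approx 0.41689$)
$\left(H - 14\right)^{2} = \left(\left(- \frac{6}{23} + \frac{9 \sqrt{3}}{23}\right) - 14\right)^{2} = \left(- \frac{328}{23} + \frac{9 \sqrt{3}}{23}\right)^{2}$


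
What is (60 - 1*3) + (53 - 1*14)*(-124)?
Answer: -4779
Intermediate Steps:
(60 - 1*3) + (53 - 1*14)*(-124) = (60 - 3) + (53 - 14)*(-124) = 57 + 39*(-124) = 57 - 4836 = -4779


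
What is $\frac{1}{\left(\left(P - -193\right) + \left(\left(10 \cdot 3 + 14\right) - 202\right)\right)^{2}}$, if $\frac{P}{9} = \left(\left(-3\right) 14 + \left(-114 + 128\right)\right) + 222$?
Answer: $\frac{1}{3171961} \approx 3.1526 \cdot 10^{-7}$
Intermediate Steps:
$P = 1746$ ($P = 9 \left(\left(\left(-3\right) 14 + \left(-114 + 128\right)\right) + 222\right) = 9 \left(\left(-42 + 14\right) + 222\right) = 9 \left(-28 + 222\right) = 9 \cdot 194 = 1746$)
$\frac{1}{\left(\left(P - -193\right) + \left(\left(10 \cdot 3 + 14\right) - 202\right)\right)^{2}} = \frac{1}{\left(\left(1746 - -193\right) + \left(\left(10 \cdot 3 + 14\right) - 202\right)\right)^{2}} = \frac{1}{\left(\left(1746 + 193\right) + \left(\left(30 + 14\right) - 202\right)\right)^{2}} = \frac{1}{\left(1939 + \left(44 - 202\right)\right)^{2}} = \frac{1}{\left(1939 - 158\right)^{2}} = \frac{1}{1781^{2}} = \frac{1}{3171961}$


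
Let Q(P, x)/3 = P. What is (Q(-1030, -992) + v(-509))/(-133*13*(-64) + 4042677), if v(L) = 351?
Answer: -2739/4153333 ≈ -0.00065947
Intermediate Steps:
Q(P, x) = 3*P
(Q(-1030, -992) + v(-509))/(-133*13*(-64) + 4042677) = (3*(-1030) + 351)/(-133*13*(-64) + 4042677) = (-3090 + 351)/(-1729*(-64) + 4042677) = -2739/(110656 + 4042677) = -2739/4153333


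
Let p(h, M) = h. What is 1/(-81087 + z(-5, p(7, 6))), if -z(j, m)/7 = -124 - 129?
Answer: -1/79316 ≈ -1.2608e-5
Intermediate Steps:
z(j, m) = 1771 (z(j, m) = -7*(-124 - 129) = -7*(-253) = 1771)
1/(-81087 + z(-5, p(7, 6))) = 1/(-81087 + 1771) = 1/(-79316) = -1/79316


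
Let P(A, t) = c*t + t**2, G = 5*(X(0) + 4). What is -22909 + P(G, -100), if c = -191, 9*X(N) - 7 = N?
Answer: 6191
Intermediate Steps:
X(N) = 7/9 + N/9
G = 215/9 (G = 5*((7/9 + (1/9)*0) + 4) = 5*((7/9 + 0) + 4) = 5*(7/9 + 4) = 5*(43/9) = 215/9 ≈ 23.889)
P(A, t) = t**2 - 191*t (P(A, t) = -191*t + t**2 = t**2 - 191*t)
-22909 + P(G, -100) = -22909 - 100*(-191 - 100) = -22909 - 100*(-291) = -22909 + 29100 = 6191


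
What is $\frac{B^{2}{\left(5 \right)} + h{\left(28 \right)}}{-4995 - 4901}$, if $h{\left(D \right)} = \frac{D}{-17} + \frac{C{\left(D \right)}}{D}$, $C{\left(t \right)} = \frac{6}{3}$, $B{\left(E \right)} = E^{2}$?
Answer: $- \frac{148375}{2355248} \approx -0.062998$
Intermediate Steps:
$C{\left(t \right)} = 2$ ($C{\left(t \right)} = 6 \cdot \frac{1}{3} = 2$)
$h{\left(D \right)} = \frac{2}{D} - \frac{D}{17}$ ($h{\left(D \right)} = \frac{D}{-17} + \frac{2}{D} = D \left(- \frac{1}{17}\right) + \frac{2}{D} = - \frac{D}{17} + \frac{2}{D} = \frac{2}{D} - \frac{D}{17}$)
$\frac{B^{2}{\left(5 \right)} + h{\left(28 \right)}}{-4995 - 4901} = \frac{\left(5^{2}\right)^{2} + \left(\frac{2}{28} - \frac{28}{17}\right)}{-4995 - 4901} = \frac{25^{2} + \left(2 \cdot \frac{1}{28} - \frac{28}{17}\right)}{-9896} = \left(625 + \left(\frac{1}{14} - \frac{28}{17}\right)\right) \left(- \frac{1}{9896}\right) = \left(625 - \frac{375}{238}\right) \left(- \frac{1}{9896}\right) = \frac{148375}{238} \left(- \frac{1}{9896}\right) = - \frac{148375}{2355248}$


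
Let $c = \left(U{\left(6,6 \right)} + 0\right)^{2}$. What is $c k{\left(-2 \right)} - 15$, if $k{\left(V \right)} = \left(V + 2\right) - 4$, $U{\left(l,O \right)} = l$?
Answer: $-159$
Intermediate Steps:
$k{\left(V \right)} = -2 + V$ ($k{\left(V \right)} = \left(2 + V\right) - 4 = -2 + V$)
$c = 36$ ($c = \left(6 + 0\right)^{2} = 6^{2} = 36$)
$c k{\left(-2 \right)} - 15 = 36 \left(-2 - 2\right) - 15 = 36 \left(-4\right) - 15 = -144 - 15 = -159$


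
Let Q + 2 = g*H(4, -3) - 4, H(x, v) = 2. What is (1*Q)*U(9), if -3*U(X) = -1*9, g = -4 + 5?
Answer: -12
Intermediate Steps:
g = 1
Q = -4 (Q = -2 + (1*2 - 4) = -2 + (2 - 4) = -2 - 2 = -4)
U(X) = 3 (U(X) = -(-1)*9/3 = -⅓*(-9) = 3)
(1*Q)*U(9) = (1*(-4))*3 = -4*3 = -12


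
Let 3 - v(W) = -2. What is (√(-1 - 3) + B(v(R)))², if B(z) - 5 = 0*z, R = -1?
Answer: 21 + 20*I ≈ 21.0 + 20.0*I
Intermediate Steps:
v(W) = 5 (v(W) = 3 - 1*(-2) = 3 + 2 = 5)
B(z) = 5 (B(z) = 5 + 0*z = 5 + 0 = 5)
(√(-1 - 3) + B(v(R)))² = (√(-1 - 3) + 5)² = (√(-4) + 5)² = (2*I + 5)² = (5 + 2*I)²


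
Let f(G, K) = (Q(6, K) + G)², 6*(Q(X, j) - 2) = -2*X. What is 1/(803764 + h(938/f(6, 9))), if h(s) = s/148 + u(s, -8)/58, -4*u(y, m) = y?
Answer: 51504/41397064339 ≈ 1.2441e-6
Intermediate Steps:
u(y, m) = -y/4
Q(X, j) = 2 - X/3 (Q(X, j) = 2 + (-2*X)/6 = 2 - X/3)
f(G, K) = G² (f(G, K) = ((2 - ⅓*6) + G)² = ((2 - 2) + G)² = (0 + G)² = G²)
h(s) = 21*s/8584 (h(s) = s/148 - s/4/58 = s*(1/148) - s/4*(1/58) = s/148 - s/232 = 21*s/8584)
1/(803764 + h(938/f(6, 9))) = 1/(803764 + 21*(938/(6²))/8584) = 1/(803764 + 21*(938/36)/8584) = 1/(803764 + 21*(938*(1/36))/8584) = 1/(803764 + (21/8584)*(469/18)) = 1/(803764 + 3283/51504) = 1/(41397064339/51504) = 51504/41397064339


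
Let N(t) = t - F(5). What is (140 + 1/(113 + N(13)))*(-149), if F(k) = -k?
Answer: -2732809/131 ≈ -20861.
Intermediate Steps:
N(t) = 5 + t (N(t) = t - (-1)*5 = t - 1*(-5) = t + 5 = 5 + t)
(140 + 1/(113 + N(13)))*(-149) = (140 + 1/(113 + (5 + 13)))*(-149) = (140 + 1/(113 + 18))*(-149) = (140 + 1/131)*(-149) = (18341/131)*(-149) = -2732809/131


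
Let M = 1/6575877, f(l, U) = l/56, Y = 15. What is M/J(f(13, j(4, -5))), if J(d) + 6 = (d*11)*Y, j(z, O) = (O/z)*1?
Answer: 8/1699394499 ≈ 4.7076e-9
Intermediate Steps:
j(z, O) = O/z
f(l, U) = l/56 (f(l, U) = l*(1/56) = l/56)
J(d) = -6 + 165*d (J(d) = -6 + (d*11)*15 = -6 + (11*d)*15 = -6 + 165*d)
M = 1/6575877 ≈ 1.5207e-7
M/J(f(13, j(4, -5))) = 1/(6575877*(-6 + 165*((1/56)*13))) = 1/(6575877*(-6 + 165*(13/56))) = 1/(6575877*(-6 + 2145/56)) = 1/(6575877*(1809/56)) = (1/6575877)*(56/1809) = 8/1699394499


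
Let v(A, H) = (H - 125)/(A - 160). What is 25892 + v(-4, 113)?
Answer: 1061575/41 ≈ 25892.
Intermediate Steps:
v(A, H) = (-125 + H)/(-160 + A)
25892 + v(-4, 113) = 25892 + (-125 + 113)/(-160 - 4) = 25892 - 12/(-164) = 25892 - 1/164*(-12) = 25892 + 3/41 = 1061575/41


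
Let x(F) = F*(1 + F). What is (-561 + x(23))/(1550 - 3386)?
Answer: 1/204 ≈ 0.0049020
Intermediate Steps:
(-561 + x(23))/(1550 - 3386) = (-561 + 23*(1 + 23))/(1550 - 3386) = (-561 + 23*24)/(-1836) = (-561 + 552)*(-1/1836) = -9*(-1/1836) = 1/204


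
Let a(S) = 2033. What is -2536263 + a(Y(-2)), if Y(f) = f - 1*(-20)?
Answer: -2534230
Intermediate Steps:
Y(f) = 20 + f (Y(f) = f + 20 = 20 + f)
-2536263 + a(Y(-2)) = -2536263 + 2033 = -2534230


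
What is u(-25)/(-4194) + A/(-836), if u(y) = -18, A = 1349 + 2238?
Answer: -834935/194788 ≈ -4.2864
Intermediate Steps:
A = 3587
u(-25)/(-4194) + A/(-836) = -18/(-4194) + 3587/(-836) = -18*(-1/4194) + 3587*(-1/836) = 1/233 - 3587/836 = -834935/194788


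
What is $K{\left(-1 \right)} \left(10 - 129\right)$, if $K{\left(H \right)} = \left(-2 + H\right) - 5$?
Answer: $952$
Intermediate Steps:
$K{\left(H \right)} = -7 + H$
$K{\left(-1 \right)} \left(10 - 129\right) = \left(-7 - 1\right) \left(10 - 129\right) = \left(-8\right) \left(-119\right) = 952$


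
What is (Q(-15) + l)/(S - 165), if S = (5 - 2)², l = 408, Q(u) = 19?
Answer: -427/156 ≈ -2.7372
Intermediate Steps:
S = 9 (S = 3² = 9)
(Q(-15) + l)/(S - 165) = (19 + 408)/(9 - 165) = 427/(-156) = 427*(-1/156) = -427/156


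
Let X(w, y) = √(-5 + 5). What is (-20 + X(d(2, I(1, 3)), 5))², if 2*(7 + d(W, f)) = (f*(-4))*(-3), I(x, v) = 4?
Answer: 400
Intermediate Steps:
d(W, f) = -7 + 6*f (d(W, f) = -7 + ((f*(-4))*(-3))/2 = -7 + (-4*f*(-3))/2 = -7 + (12*f)/2 = -7 + 6*f)
X(w, y) = 0 (X(w, y) = √0 = 0)
(-20 + X(d(2, I(1, 3)), 5))² = (-20 + 0)² = (-20)² = 400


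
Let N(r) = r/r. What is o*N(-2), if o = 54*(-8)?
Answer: -432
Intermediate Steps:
N(r) = 1
o = -432
o*N(-2) = -432*1 = -432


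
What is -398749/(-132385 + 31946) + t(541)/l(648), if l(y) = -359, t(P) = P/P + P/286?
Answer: 40858091773/10312473886 ≈ 3.9620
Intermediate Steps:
t(P) = 1 + P/286 (t(P) = 1 + P*(1/286) = 1 + P/286)
-398749/(-132385 + 31946) + t(541)/l(648) = -398749/(-132385 + 31946) + (1 + (1/286)*541)/(-359) = -398749/(-100439) + (1 + 541/286)*(-1/359) = -398749*(-1/100439) + (827/286)*(-1/359) = 398749/100439 - 827/102674 = 40858091773/10312473886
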